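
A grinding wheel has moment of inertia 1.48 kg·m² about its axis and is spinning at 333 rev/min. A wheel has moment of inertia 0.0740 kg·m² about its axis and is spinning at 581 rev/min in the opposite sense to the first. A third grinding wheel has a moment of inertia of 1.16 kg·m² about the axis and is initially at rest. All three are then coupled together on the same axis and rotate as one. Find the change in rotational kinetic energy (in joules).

No external torque acts about the common axis, so total angular momentum is conserved.
Taking A's sense as positive: L = (1.480)(333) − (0.07400)(581) = 449.8 kg·m²·rpm.
Combined I = 1.480 + 0.07400 + 1.160 = 2.714 kg·m².
ω_f = L / I = 449.8 / 2.714 = 165.8 rpm.
KE_i = ½ΣIω² = 1037 J; KE_f = ½(2.714)(17.36)² = 408.8 J.

ΔKE ≈ -628 J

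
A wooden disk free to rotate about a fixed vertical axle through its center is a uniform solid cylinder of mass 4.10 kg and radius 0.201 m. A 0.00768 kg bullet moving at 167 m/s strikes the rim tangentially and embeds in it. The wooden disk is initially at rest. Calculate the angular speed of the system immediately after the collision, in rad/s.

About the axle the impulsive forces during the collision are internal, so angular momentum about that axis is conserved.
I_p = ½(4.10)(0.201)² = 0.08282 kg·m². Taking the sense of the bullet's angular momentum as positive, L_{bullet} = m v R = (0.00768)(167)(0.201) = 0.2578 kg·m²/s.
L_i = 0 + 0.2578 = 0.2578 kg·m²/s.
After sticking, I_f = I_p + m R² = 0.08282 + (0.00768)(0.201)² = 0.08313 kg·m².
ω_f = L_i / I_f = 0.2578 / 0.08313 = 3.101 rad/s.

|ω_f| ≈ 3.10 rad/s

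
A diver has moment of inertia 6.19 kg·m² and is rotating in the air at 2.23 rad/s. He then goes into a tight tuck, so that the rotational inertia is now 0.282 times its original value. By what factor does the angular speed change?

ω₂/ω₁ ≈ 3.55

With no external torque about the axis, L is conserved: I₁ω₁ = I₂ω₂.
I₂ = 0.282 × 6.19 = 1.746 kg·m².
ω₂/ω₁ = I₁/I₂ = 6.190 / 1.746 = 3.546.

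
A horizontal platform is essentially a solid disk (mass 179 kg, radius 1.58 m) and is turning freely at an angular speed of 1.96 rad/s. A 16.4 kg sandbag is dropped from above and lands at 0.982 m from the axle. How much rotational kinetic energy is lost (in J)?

energy lost ≈ 28.4 J

No external torque acts about the axle; L_before = L_after.
I_p = ½(179)(1.58)² = 223.4 kg·m².
Added inertia Σmr² = (16.4)(0.982)² = 15.81 kg·m²; I_f = 223.4 + 15.81 = 239.2 kg·m².
ω_f = I_p ω_i / I_f = (223.4)(1.96) / 239.2 = 1.830 rad/s.
KE_i = ½(223.4)(1.960 rad/s)² = 429.2 J; KE_f = ½(239.2)(1.830)² = 400.8 J.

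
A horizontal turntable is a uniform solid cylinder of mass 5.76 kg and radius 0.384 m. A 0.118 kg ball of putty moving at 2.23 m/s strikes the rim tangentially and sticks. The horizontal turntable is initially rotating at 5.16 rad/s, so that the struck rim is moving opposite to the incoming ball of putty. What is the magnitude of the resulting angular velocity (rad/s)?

The axle reaction passes through the axle and exerts no torque about it; angular momentum about the axle is conserved through the impact.
I_p = ½(5.76)(0.384)² = 0.4247 kg·m². Taking the sense of the ball of putty's angular momentum as positive, L_{ball} = m v R = (0.118)(2.23)(0.384) = 0.1010 kg·m²/s.
L_i = −I_p ω_p + m v R = −(0.4247)(5.16) + 0.1010 = -2.090 kg·m²/s.
After sticking, I_f = I_p + m R² = 0.4247 + (0.118)(0.384)² = 0.4421 kg·m².
ω_f = L_i / I_f = -2.090 / 0.4421 = -4.728 rad/s.

|ω_f| ≈ 4.73 rad/s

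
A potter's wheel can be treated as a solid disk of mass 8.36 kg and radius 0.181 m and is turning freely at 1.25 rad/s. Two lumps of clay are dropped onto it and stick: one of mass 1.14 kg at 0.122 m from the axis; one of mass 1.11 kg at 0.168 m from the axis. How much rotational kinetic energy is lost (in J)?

energy lost ≈ 0.0279 J

No external torque acts about the axis; L_before = L_after.
I_p = ½(8.36)(0.181)² = 0.1369 kg·m².
Added inertia Σmr² = (1.14)(0.122)² + (1.11)(0.168)² = 0.04830 kg·m²; I_f = 0.1369 + 0.04830 = 0.1852 kg·m².
ω_f = I_p ω_i / I_f = (0.1369)(1.25) / 0.1852 = 0.9241 rad/s.
KE_i = ½(0.1369)(1.250 rad/s)² = 0.1070 J; KE_f = ½(0.1852)(0.9241)² = 0.07909 J.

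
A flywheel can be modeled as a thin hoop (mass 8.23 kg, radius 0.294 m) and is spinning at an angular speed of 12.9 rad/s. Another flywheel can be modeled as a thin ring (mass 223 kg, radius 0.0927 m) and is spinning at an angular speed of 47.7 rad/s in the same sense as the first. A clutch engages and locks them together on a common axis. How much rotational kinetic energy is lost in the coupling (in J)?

ΔKE lost ≈ 314 J

The coupling torques are internal; angular momentum about the shared axis is conserved.
Moments of inertia: I_A = (8.23)(0.294)² = 0.7114 kg·m²; I_B = (223)(0.0927)² = 1.916 kg·m².
Taking A's sense as positive: L = (0.7114)(12.9) + (1.916)(47.7) = 100.6 kg·m²·rad/s.
Combined I = 0.7114 + 1.916 = 2.628 kg·m².
ω_f = L / I = 100.6 / 2.628 = 38.28 rad/s.
KE_i = ½ΣIω² = 2239 J; KE_f = ½(2.628)(38.28)² = 1925 J.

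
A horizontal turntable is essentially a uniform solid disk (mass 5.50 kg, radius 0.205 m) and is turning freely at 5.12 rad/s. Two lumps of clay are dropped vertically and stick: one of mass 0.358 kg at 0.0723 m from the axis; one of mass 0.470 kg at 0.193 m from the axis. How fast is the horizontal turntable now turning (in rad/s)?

ω_f ≈ 4.38 rad/s

No external torque acts about the axis; L_before = L_after.
I_p = ½(5.50)(0.205)² = 0.1156 kg·m².
Added inertia Σmr² = (0.358)(0.0723)² + (0.470)(0.193)² = 0.01938 kg·m²; I_f = 0.1156 + 0.01938 = 0.1349 kg·m².
ω_f = I_p ω_i / I_f = (0.1156)(5.12) / 0.1349 = 4.385 rad/s.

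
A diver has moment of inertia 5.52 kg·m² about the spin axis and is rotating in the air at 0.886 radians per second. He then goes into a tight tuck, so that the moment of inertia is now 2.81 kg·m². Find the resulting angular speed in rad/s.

No external torque acts about the spin axis, so angular momentum is conserved.
ω₂ = I₁ω₁ / I₂ = (5.520)(0.886 rad/s) / (2.810) = 1.740 rad/s.

ω₂ ≈ 1.74 rad/s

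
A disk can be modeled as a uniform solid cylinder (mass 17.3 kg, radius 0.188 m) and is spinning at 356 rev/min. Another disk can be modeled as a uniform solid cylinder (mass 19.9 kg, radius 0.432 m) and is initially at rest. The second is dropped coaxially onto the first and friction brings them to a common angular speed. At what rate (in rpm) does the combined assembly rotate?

|ω_f| ≈ 50.3 rpm

No external torque acts about the common axis, so total angular momentum is conserved.
Moments of inertia: I_A = ½(17.3)(0.188)² = 0.3057 kg·m²; I_B = ½(19.9)(0.432)² = 1.857 kg·m².
Taking A's sense as positive: L = (0.3057)(356) = 108.8 kg·m²·rpm.
Combined I = 0.3057 + 1.857 = 2.163 kg·m².
ω_f = L / I = 108.8 / 2.163 = 50.33 rpm.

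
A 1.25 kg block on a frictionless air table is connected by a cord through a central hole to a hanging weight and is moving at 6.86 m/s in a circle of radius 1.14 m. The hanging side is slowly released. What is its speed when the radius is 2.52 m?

v₂ ≈ 3.10 m/s

The only horizontal force on the mass is along the cord (radial), so it exerts no torque about the hole and angular momentum m v r is conserved.
v₂ = v₁ r₁ / r₂ = (6.86)(1.14) / (2.52) = 3.103 m/s.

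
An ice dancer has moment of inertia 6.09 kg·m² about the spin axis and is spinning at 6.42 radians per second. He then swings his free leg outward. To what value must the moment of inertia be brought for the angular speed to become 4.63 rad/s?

No external torque acts about the spin axis, so angular momentum is conserved.
I₂ = I₁ω₁ / ω₂ = (6.09)(6.42) / (4.63) = 8.444 kg·m².

I₂ ≈ 8.44 kg·m²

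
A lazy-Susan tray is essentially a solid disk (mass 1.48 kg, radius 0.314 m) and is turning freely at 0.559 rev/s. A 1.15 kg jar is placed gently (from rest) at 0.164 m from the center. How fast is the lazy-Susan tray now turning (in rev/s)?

ω_f ≈ 0.393 rev/s

No external torque acts about the center; L_before = L_after.
I_p = ½(1.48)(0.314)² = 0.07296 kg·m².
Added inertia Σmr² = (1.15)(0.164)² = 0.03093 kg·m²; I_f = 0.07296 + 0.03093 = 0.1039 kg·m².
ω_f = I_p ω_i / I_f = (0.07296)(0.559) / 0.1039 = 0.3926 rev/s.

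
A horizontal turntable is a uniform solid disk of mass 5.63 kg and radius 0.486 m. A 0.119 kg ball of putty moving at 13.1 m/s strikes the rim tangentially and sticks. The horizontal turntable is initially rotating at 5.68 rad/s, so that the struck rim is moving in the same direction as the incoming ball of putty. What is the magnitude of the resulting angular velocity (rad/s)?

|ω_f| ≈ 6.54 rad/s

About the axle the impulsive forces during the collision are internal, so angular momentum about that axis is conserved.
I_p = ½(5.63)(0.486)² = 0.6649 kg·m². Taking the sense of the ball of putty's angular momentum as positive, L_{ball} = m v R = (0.119)(13.1)(0.486) = 0.7576 kg·m²/s.
L_i = +I_p ω_p + m v R = +(0.6649)(5.68) + 0.7576 = 4.534 kg·m²/s.
After sticking, I_f = I_p + m R² = 0.6649 + (0.119)(0.486)² = 0.6930 kg·m².
ω_f = L_i / I_f = 4.534 / 0.6930 = 6.543 rad/s.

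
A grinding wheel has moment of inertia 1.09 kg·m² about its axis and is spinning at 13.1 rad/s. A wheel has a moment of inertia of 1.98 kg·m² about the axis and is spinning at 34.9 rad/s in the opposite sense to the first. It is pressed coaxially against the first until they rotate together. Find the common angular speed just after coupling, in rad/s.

|ω_f| ≈ 17.9 rad/s

The coupling torques are internal; angular momentum about the shared axis is conserved.
Taking A's sense as positive: L = (1.090)(13.1) − (1.980)(34.9) = -54.82 kg·m²·rad/s.
Combined I = 1.090 + 1.980 = 3.070 kg·m².
ω_f = L / I = -54.82 / 3.070 = -17.86 rad/s.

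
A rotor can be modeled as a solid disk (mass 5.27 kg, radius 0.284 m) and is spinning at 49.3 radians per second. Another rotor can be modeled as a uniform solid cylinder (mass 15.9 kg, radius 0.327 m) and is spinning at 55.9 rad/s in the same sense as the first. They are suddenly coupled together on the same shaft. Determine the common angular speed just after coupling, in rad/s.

|ω_f| ≈ 54.6 rad/s

No external torque acts about the common axis, so total angular momentum is conserved.
Moments of inertia: I_A = ½(5.27)(0.284)² = 0.2125 kg·m²; I_B = ½(15.9)(0.327)² = 0.8501 kg·m².
Taking A's sense as positive: L = (0.2125)(49.3) + (0.8501)(55.9) = 58.00 kg·m²·rad/s.
Combined I = 0.2125 + 0.8501 = 1.063 kg·m².
ω_f = L / I = 58.00 / 1.063 = 54.58 rad/s.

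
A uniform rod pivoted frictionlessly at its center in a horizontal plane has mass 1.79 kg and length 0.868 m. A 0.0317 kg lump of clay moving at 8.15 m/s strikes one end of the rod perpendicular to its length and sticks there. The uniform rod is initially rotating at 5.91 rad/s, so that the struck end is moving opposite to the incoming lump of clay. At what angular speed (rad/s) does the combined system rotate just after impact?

|ω_f| ≈ 4.66 rad/s

The axle reaction passes through the pivot and exerts no torque about it; angular momentum about the pivot is conserved through the impact.
I_p = (1/12)(1.79)(0.868)² = 0.1124 kg·m². Taking the sense of the lump of clay's angular momentum as positive, L_{lump} = m v R = (0.0317)(8.15)(0.868/2) = 0.1121 kg·m²/s.
L_i = −I_p ω_p + m v R = −(0.1124)(5.91) + 0.1121 = -0.5521 kg·m²/s.
After sticking, I_f = I_p + m R² = 0.1124 + (0.0317)(0.868/2)² = 0.1184 kg·m².
ω_f = L_i / I_f = -0.5521 / 0.1184 = -4.664 rad/s.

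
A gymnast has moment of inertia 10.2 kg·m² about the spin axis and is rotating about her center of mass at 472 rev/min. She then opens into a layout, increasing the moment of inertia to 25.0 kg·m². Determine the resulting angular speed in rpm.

With no external torque about the axis, L is conserved: I₁ω₁ = I₂ω₂.
ω₂ = I₁ω₁ / I₂ = (10.20)(472 rpm) / (25.00) = 192.6 rpm.

ω₂ ≈ 193 rpm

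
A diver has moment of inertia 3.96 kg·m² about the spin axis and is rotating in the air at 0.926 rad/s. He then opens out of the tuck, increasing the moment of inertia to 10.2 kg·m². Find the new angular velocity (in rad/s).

Angular momentum about the spin axis is conserved since the torque about it is zero.
ω₂ = I₁ω₁ / I₂ = (3.960)(0.926 rad/s) / (10.20) = 0.3595 rad/s.

ω₂ ≈ 0.360 rad/s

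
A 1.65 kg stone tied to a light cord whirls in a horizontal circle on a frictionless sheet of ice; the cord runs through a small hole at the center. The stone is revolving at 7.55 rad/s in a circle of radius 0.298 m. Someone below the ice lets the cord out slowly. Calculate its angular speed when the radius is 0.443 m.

ω₂ ≈ 3.42 rad/s

The constraining force is radial, so m r² ω about the center is conserved.
ω₂ = ω₁ (r₁/r₂)² = (7.55)(0.298/0.443)² = 3.416 rad/s.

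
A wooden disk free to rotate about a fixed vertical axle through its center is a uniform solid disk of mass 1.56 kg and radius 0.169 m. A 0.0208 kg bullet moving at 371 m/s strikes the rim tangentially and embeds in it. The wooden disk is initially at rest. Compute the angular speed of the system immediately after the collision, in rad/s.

About the axle the impulsive forces during the collision are internal, so angular momentum about that axis is conserved.
I_p = ½(1.56)(0.169)² = 0.02228 kg·m². Taking the sense of the bullet's angular momentum as positive, L_{bullet} = m v R = (0.0208)(371)(0.169) = 1.304 kg·m²/s.
L_i = 0 + 1.304 = 1.304 kg·m²/s.
After sticking, I_f = I_p + m R² = 0.02228 + (0.0208)(0.169)² = 0.02287 kg·m².
ω_f = L_i / I_f = 1.304 / 0.02287 = 57.02 rad/s.

|ω_f| ≈ 57.0 rad/s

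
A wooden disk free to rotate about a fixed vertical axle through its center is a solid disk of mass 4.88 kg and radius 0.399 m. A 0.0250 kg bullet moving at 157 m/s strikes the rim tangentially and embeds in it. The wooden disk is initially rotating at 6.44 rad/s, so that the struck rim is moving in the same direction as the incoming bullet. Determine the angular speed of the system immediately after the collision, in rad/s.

|ω_f| ≈ 10.4 rad/s

About the axle the impulsive forces during the collision are internal, so angular momentum about that axis is conserved.
I_p = ½(4.88)(0.399)² = 0.3885 kg·m². Taking the sense of the bullet's angular momentum as positive, L_{bullet} = m v R = (0.0250)(157)(0.399) = 1.566 kg·m²/s.
L_i = +I_p ω_p + m v R = +(0.3885)(6.44) + 1.566 = 4.068 kg·m²/s.
After sticking, I_f = I_p + m R² = 0.3885 + (0.0250)(0.399)² = 0.3924 kg·m².
ω_f = L_i / I_f = 4.068 / 0.3924 = 10.37 rad/s.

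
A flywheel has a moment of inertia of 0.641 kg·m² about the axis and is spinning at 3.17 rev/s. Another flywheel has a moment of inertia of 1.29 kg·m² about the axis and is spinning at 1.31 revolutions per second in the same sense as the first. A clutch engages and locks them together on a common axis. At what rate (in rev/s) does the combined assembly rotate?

The coupling torques are internal; angular momentum about the shared axis is conserved.
Taking A's sense as positive: L = (0.6410)(3.17) + (1.290)(1.31) = 3.722 kg·m²·rev/s.
Combined I = 0.6410 + 1.290 = 1.931 kg·m².
ω_f = L / I = 3.722 / 1.931 = 1.927 rev/s.

|ω_f| ≈ 1.93 rev/s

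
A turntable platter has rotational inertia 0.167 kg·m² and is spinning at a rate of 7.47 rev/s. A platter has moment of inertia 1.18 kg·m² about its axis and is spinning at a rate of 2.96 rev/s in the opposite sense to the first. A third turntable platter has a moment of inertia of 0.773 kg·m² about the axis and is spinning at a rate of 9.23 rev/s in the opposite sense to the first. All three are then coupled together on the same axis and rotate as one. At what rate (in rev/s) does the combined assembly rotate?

The coupling torques are internal; angular momentum about the shared axis is conserved.
Taking A's sense as positive: L = (0.1670)(7.47) − (1.180)(2.96) − (0.7730)(9.23) = -9.380 kg·m²·rev/s.
Combined I = 0.1670 + 1.180 + 0.7730 = 2.120 kg·m².
ω_f = L / I = -9.380 / 2.120 = -4.425 rev/s.

|ω_f| ≈ 4.42 rev/s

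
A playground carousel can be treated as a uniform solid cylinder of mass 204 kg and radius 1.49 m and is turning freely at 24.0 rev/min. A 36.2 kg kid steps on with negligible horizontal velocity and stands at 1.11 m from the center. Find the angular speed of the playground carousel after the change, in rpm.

ω_f ≈ 20.1 rpm

No external torque acts about the center; L_before = L_after.
I_p = ½(204)(1.49)² = 226.5 kg·m².
Added inertia Σmr² = (36.2)(1.11)² = 44.60 kg·m²; I_f = 226.5 + 44.60 = 271.1 kg·m².
ω_f = I_p ω_i / I_f = (226.5)(24.0) / 271.1 = 20.05 rpm.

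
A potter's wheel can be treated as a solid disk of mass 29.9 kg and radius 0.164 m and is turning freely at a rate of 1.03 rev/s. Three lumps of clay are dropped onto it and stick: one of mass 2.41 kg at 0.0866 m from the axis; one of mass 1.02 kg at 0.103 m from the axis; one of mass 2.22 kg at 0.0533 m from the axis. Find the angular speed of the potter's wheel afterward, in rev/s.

No external torque acts about the axis; L_before = L_after.
I_p = ½(29.9)(0.164)² = 0.4021 kg·m².
Added inertia Σmr² = (2.41)(0.0866)² + (1.02)(0.103)² + (2.22)(0.0533)² = 0.03520 kg·m²; I_f = 0.4021 + 0.03520 = 0.4373 kg·m².
ω_f = I_p ω_i / I_f = (0.4021)(1.03) / 0.4373 = 0.9471 rev/s.

ω_f ≈ 0.947 rev/s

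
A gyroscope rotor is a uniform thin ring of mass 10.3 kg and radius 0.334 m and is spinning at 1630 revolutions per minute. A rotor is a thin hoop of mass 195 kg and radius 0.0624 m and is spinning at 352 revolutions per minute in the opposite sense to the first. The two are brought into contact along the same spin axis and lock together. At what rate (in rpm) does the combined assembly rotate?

No external torque acts about the common axis, so total angular momentum is conserved.
Moments of inertia: I_A = (10.3)(0.334)² = 1.149 kg·m²; I_B = (195)(0.0624)² = 0.7593 kg·m².
Taking A's sense as positive: L = (1.149)(1630) − (0.7593)(352) = 1606 kg·m²·rpm.
Combined I = 1.149 + 0.7593 = 1.908 kg·m².
ω_f = L / I = 1606 / 1.908 = 841.4 rpm.

|ω_f| ≈ 841 rpm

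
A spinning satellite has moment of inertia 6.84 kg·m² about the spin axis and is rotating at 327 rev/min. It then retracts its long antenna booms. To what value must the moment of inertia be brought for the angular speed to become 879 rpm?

No external torque acts about the spin axis, so angular momentum is conserved.
I₂ = I₁ω₁ / ω₂ = (6.84)(327) / (879) = 2.545 kg·m².

I₂ ≈ 2.54 kg·m²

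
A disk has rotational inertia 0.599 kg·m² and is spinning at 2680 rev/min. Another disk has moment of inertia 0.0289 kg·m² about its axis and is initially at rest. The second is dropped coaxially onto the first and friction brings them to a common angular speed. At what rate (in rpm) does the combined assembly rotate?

|ω_f| ≈ 2560 rpm

The coupling torques are internal; angular momentum about the shared axis is conserved.
Taking A's sense as positive: L = (0.5990)(2680) = 1605 kg·m²·rpm.
Combined I = 0.5990 + 0.02890 = 0.6279 kg·m².
ω_f = L / I = 1605 / 0.6279 = 2557 rpm.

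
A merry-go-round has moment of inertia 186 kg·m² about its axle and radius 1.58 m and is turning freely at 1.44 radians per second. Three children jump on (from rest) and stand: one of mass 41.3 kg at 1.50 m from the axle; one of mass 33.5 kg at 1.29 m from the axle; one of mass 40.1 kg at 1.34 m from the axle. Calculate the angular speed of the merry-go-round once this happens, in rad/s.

ω_f ≈ 0.659 rad/s

The added mass arrives with no angular momentum about the axle, and any external torque about the axle is negligible, so the system's angular momentum is conserved.
Added inertia Σmr² = (41.3)(1.50)² + (33.5)(1.29)² + (40.1)(1.34)² = 220.7 kg·m²; I_f = 186.0 + 220.7 = 406.7 kg·m².
ω_f = I_p ω_i / I_f = (186.0)(1.44) / 406.7 = 0.6586 rad/s.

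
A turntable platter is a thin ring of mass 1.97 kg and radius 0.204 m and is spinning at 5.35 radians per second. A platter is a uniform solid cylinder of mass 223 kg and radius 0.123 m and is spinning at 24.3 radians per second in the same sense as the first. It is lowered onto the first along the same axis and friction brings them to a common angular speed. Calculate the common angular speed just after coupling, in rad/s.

|ω_f| ≈ 23.4 rad/s

The coupling torques are internal; angular momentum about the shared axis is conserved.
Moments of inertia: I_A = (1.97)(0.204)² = 0.08198 kg·m²; I_B = ½(223)(0.123)² = 1.687 kg·m².
Taking A's sense as positive: L = (0.08198)(5.35) + (1.687)(24.3) = 41.43 kg·m²·rad/s.
Combined I = 0.08198 + 1.687 = 1.769 kg·m².
ω_f = L / I = 41.43 / 1.769 = 23.42 rad/s.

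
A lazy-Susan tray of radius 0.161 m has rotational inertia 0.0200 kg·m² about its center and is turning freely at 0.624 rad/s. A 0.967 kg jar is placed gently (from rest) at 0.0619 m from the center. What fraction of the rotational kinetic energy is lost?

fraction ≈ 0.156

The added mass arrives with no angular momentum about the center, and any external torque about the center is negligible, so the system's angular momentum is conserved.
Added inertia Σmr² = (0.967)(0.0619)² = 0.003705 kg·m²; I_f = 0.02000 + 0.003705 = 0.02371 kg·m².
ω_f = I_p ω_i / I_f = (0.02000)(0.624) / 0.02371 = 0.5265 rad/s.
KE_i = ½(0.02000)(0.6240 rad/s)² = 0.003894 J; KE_f = ½(0.02371)(0.5265)² = 0.003285 J.
Fraction lost = 0.1563.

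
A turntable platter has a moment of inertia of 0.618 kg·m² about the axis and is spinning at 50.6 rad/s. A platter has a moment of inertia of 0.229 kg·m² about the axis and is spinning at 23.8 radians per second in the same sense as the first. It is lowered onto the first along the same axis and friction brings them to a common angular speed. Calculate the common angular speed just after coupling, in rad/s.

The coupling torques are internal; angular momentum about the shared axis is conserved.
Taking A's sense as positive: L = (0.6180)(50.6) + (0.2290)(23.8) = 36.72 kg·m²·rad/s.
Combined I = 0.6180 + 0.2290 = 0.8470 kg·m².
ω_f = L / I = 36.72 / 0.8470 = 43.35 rad/s.

|ω_f| ≈ 43.4 rad/s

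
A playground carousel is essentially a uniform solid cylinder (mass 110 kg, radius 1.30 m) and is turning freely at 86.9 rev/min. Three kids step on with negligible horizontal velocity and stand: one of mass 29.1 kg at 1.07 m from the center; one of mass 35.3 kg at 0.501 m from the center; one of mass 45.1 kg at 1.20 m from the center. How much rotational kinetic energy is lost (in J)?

No external torque acts about the center; L_before = L_after.
I_p = ½(110)(1.30)² = 92.95 kg·m².
Added inertia Σmr² = (29.1)(1.07)² + (35.3)(0.501)² + (45.1)(1.20)² = 107.1 kg·m²; I_f = 92.95 + 107.1 = 200.1 kg·m².
ω_f = I_p ω_i / I_f = (92.95)(86.9) / 200.1 = 40.37 rpm.
KE_i = ½(92.95)(9.100 rad/s)² = 3849 J; KE_f = ½(200.1)(4.228)² = 1788 J.

energy lost ≈ 2060 J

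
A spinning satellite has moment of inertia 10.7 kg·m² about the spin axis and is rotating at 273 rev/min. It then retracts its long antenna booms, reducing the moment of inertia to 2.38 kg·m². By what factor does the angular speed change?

No external torque acts about the spin axis, so angular momentum is conserved.
ω₂/ω₁ = I₁/I₂ = 10.70 / 2.380 = 4.496.

ω₂/ω₁ ≈ 4.50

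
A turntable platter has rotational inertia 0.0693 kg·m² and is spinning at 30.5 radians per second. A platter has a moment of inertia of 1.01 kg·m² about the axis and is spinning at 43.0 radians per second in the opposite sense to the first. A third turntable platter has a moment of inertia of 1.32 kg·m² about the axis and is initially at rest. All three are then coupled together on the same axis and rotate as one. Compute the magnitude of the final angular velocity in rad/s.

|ω_f| ≈ 17.2 rad/s

No external torque acts about the common axis, so total angular momentum is conserved.
Taking A's sense as positive: L = (0.06930)(30.5) − (1.010)(43.0) = -41.32 kg·m²·rad/s.
Combined I = 0.06930 + 1.010 + 1.320 = 2.399 kg·m².
ω_f = L / I = -41.32 / 2.399 = -17.22 rad/s.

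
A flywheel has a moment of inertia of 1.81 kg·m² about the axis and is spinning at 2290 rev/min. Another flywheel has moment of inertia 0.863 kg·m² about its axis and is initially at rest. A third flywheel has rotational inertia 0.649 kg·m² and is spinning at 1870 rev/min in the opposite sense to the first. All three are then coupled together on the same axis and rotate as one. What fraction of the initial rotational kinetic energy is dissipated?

No external torque acts about the common axis, so total angular momentum is conserved.
Taking A's sense as positive: L = (1.810)(2290) − (0.6490)(1870) = 2931 kg·m²·rpm.
Combined I = 1.810 + 0.8630 + 0.6490 = 3.322 kg·m².
ω_f = L / I = 2931 / 3.322 = 882.4 rpm.
KE_i = ½ΣIω² = 64490 J; KE_f = ½(3.322)(92.40)² = 14180 J.
Fraction dissipated = (KE_i − KE_f)/KE_i = 0.7801.

fraction ≈ 0.780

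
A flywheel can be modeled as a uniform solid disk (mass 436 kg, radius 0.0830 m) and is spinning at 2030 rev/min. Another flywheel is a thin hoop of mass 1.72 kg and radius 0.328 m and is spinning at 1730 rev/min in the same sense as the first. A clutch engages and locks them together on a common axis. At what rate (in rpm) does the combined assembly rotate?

The coupling torques are internal; angular momentum about the shared axis is conserved.
Moments of inertia: I_A = ½(436)(0.0830)² = 1.502 kg·m²; I_B = (1.72)(0.328)² = 0.1850 kg·m².
Taking A's sense as positive: L = (1.502)(2030) + (0.1850)(1730) = 3369 kg·m²·rpm.
Combined I = 1.502 + 0.1850 = 1.687 kg·m².
ω_f = L / I = 3369 / 1.687 = 1997 rpm.

|ω_f| ≈ 2000 rpm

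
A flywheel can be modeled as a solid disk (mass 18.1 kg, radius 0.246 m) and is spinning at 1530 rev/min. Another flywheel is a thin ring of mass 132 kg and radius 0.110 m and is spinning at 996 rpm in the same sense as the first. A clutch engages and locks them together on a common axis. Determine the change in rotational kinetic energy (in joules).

The coupling torques are internal; angular momentum about the shared axis is conserved.
Moments of inertia: I_A = ½(18.1)(0.246)² = 0.5477 kg·m²; I_B = (132)(0.110)² = 1.597 kg·m².
Taking A's sense as positive: L = (0.5477)(1530) + (1.597)(996) = 2429 kg·m²·rpm.
Combined I = 0.5477 + 1.597 = 2.145 kg·m².
ω_f = L / I = 2429 / 2.145 = 1132 rpm.
KE_i = ½ΣIω² = 15720 J; KE_f = ½(2.145)(118.6)² = 15080 J.

ΔKE ≈ -638 J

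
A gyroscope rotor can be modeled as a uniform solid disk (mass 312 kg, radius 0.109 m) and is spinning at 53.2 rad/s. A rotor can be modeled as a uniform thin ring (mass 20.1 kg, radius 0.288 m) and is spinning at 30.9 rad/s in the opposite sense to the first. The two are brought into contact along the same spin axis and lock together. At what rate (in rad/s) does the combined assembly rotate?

|ω_f| ≈ 13.4 rad/s

No external torque acts about the common axis, so total angular momentum is conserved.
Moments of inertia: I_A = ½(312)(0.109)² = 1.853 kg·m²; I_B = (20.1)(0.288)² = 1.667 kg·m².
Taking A's sense as positive: L = (1.853)(53.2) − (1.667)(30.9) = 47.09 kg·m²·rad/s.
Combined I = 1.853 + 1.667 = 3.521 kg·m².
ω_f = L / I = 47.09 / 3.521 = 13.37 rad/s.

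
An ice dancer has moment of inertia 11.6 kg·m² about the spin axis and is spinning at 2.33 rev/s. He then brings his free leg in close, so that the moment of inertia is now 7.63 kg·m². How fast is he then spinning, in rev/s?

ω₂ ≈ 3.54 rev/s

With no external torque about the axis, L is conserved: I₁ω₁ = I₂ω₂.
ω₂ = I₁ω₁ / I₂ = (11.60)(2.33 rev/s) / (7.630) = 3.542 rev/s.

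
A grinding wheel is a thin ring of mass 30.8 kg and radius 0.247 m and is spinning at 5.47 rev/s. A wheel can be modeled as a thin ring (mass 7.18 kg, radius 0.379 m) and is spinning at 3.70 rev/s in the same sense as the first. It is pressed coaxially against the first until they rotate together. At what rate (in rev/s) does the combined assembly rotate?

|ω_f| ≈ 4.84 rev/s

The coupling torques are internal; angular momentum about the shared axis is conserved.
Moments of inertia: I_A = (30.8)(0.247)² = 1.879 kg·m²; I_B = (7.18)(0.379)² = 1.031 kg·m².
Taking A's sense as positive: L = (1.879)(5.47) + (1.031)(3.70) = 14.09 kg·m²·rev/s.
Combined I = 1.879 + 1.031 = 2.910 kg·m².
ω_f = L / I = 14.09 / 2.910 = 4.843 rev/s.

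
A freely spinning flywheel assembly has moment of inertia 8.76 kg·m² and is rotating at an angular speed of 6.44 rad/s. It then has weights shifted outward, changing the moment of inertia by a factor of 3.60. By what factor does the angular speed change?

ω₂/ω₁ ≈ 0.278

No external torque acts about the spin axis, so angular momentum is conserved.
I₂ = 3.60 × 8.76 = 31.54 kg·m².
ω₂/ω₁ = I₁/I₂ = 8.760 / 31.54 = 0.2778.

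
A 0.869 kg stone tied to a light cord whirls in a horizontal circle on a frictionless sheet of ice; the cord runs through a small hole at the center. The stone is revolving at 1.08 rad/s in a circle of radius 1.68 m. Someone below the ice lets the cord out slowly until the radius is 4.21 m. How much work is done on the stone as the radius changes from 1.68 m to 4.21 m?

W ≈ -1.20 J

No torque about the axis ⇒ m r₁² ω₁ = m r₂² ω₂.
ω₂ = ω₁ (r₁/r₂)² = (1.08)(1.68/4.21)² = 0.1720 rad/s.
W = ΔKE = ½m(v₂² − v₁²) = -1.203 J.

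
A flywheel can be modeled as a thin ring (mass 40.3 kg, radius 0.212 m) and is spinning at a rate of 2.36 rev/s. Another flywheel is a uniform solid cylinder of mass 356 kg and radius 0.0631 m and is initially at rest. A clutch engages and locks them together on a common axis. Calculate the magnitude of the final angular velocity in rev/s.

The coupling torques are internal; angular momentum about the shared axis is conserved.
Moments of inertia: I_A = (40.3)(0.212)² = 1.811 kg·m²; I_B = ½(356)(0.0631)² = 0.7087 kg·m².
Taking A's sense as positive: L = (1.811)(2.36) = 4.275 kg·m²·rev/s.
Combined I = 1.811 + 0.7087 = 2.520 kg·m².
ω_f = L / I = 4.275 / 2.520 = 1.696 rev/s.

|ω_f| ≈ 1.70 rev/s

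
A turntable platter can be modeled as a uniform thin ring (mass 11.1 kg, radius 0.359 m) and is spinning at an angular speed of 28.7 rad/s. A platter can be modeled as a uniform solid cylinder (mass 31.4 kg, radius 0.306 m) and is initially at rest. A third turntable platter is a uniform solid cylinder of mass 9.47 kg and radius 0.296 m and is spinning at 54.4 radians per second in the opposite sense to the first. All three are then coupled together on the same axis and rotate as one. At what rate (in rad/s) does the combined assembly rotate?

The coupling torques are internal; angular momentum about the shared axis is conserved.
Moments of inertia: I_A = (11.1)(0.359)² = 1.431 kg·m²; I_B = ½(31.4)(0.306)² = 1.470 kg·m²; I_C = ½(9.47)(0.296)² = 0.4149 kg·m².
Taking A's sense as positive: L = (1.431)(28.7) − (0.4149)(54.4) = 18.49 kg·m²·rad/s.
Combined I = 1.431 + 1.470 + 0.4149 = 3.316 kg·m².
ω_f = L / I = 18.49 / 3.316 = 5.577 rad/s.

|ω_f| ≈ 5.58 rad/s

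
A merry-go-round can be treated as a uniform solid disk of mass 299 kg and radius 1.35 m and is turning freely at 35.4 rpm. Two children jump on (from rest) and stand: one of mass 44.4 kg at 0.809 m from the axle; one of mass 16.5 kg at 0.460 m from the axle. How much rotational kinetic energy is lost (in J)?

The added mass arrives with no angular momentum about the axle, and any external torque about the axle is negligible, so the system's angular momentum is conserved.
I_p = ½(299)(1.35)² = 272.5 kg·m².
Added inertia Σmr² = (44.4)(0.809)² + (16.5)(0.460)² = 32.55 kg·m²; I_f = 272.5 + 32.55 = 305.0 kg·m².
ω_f = I_p ω_i / I_f = (272.5)(35.4) / 305.0 = 31.62 rpm.
KE_i = ½(272.5)(3.707 rad/s)² = 1872 J; KE_f = ½(305.0)(3.311)² = 1672 J.

energy lost ≈ 200 J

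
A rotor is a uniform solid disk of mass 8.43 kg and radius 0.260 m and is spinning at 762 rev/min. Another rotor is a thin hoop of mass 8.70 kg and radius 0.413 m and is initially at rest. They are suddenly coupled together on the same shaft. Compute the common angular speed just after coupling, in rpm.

No external torque acts about the common axis, so total angular momentum is conserved.
Moments of inertia: I_A = ½(8.43)(0.260)² = 0.2849 kg·m²; I_B = (8.70)(0.413)² = 1.484 kg·m².
Taking A's sense as positive: L = (0.2849)(762) = 217.1 kg·m²·rpm.
Combined I = 0.2849 + 1.484 = 1.769 kg·m².
ω_f = L / I = 217.1 / 1.769 = 122.7 rpm.

|ω_f| ≈ 123 rpm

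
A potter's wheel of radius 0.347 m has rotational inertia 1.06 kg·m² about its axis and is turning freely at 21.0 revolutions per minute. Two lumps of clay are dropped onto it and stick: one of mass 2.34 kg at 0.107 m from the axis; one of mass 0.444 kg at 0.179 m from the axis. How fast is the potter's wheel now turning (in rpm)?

ω_f ≈ 20.2 rpm

No external torque acts about the axis; L_before = L_after.
Added inertia Σmr² = (2.34)(0.107)² + (0.444)(0.179)² = 0.04102 kg·m²; I_f = 1.060 + 0.04102 = 1.101 kg·m².
ω_f = I_p ω_i / I_f = (1.060)(21.0) / 1.101 = 20.22 rpm.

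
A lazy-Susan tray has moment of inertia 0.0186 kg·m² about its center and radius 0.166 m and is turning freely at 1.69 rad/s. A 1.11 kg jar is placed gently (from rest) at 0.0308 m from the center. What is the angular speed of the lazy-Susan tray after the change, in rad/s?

ω_f ≈ 1.60 rad/s

No external torque acts about the center; L_before = L_after.
Added inertia Σmr² = (1.11)(0.0308)² = 0.001053 kg·m²; I_f = 0.01860 + 0.001053 = 0.01965 kg·m².
ω_f = I_p ω_i / I_f = (0.01860)(1.69) / 0.01965 = 1.599 rad/s.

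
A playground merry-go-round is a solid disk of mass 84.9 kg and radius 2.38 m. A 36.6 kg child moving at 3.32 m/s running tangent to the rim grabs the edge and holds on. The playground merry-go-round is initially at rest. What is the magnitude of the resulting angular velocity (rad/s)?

|ω_f| ≈ 0.646 rad/s

The axle reaction passes through the axle and exerts no torque about it; angular momentum about the axle is conserved through the impact.
I_p = ½(84.9)(2.38)² = 240.5 kg·m². Taking the sense of the child's angular momentum as positive, L_{child} = m v R = (36.6)(3.32)(2.38) = 289.2 kg·m²/s.
L_i = 0 + 289.2 = 289.2 kg·m²/s.
After sticking, I_f = I_p + m R² = 240.5 + (36.6)(2.38)² = 447.8 kg·m².
ω_f = L_i / I_f = 289.2 / 447.8 = 0.6459 rad/s.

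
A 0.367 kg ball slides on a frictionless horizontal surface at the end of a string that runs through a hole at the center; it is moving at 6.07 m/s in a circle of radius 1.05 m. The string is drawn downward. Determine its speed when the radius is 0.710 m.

v₂ ≈ 8.98 m/s

Central (radial) force ⇒ zero torque about the center ⇒ m v r is constant.
v₂ = v₁ r₁ / r₂ = (6.07)(1.05) / (0.710) = 8.977 m/s.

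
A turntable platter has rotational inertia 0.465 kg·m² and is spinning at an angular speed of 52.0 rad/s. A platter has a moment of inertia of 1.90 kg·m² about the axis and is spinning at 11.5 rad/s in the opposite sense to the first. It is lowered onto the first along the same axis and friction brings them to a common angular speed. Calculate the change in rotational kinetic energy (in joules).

ΔKE ≈ -753 J

No external torque acts about the common axis, so total angular momentum is conserved.
Taking A's sense as positive: L = (0.4650)(52.0) − (1.900)(11.5) = 2.330 kg·m²·rad/s.
Combined I = 0.4650 + 1.900 = 2.365 kg·m².
ω_f = L / I = 2.330 / 2.365 = 0.9852 rad/s.
KE_i = ½ΣIω² = 754.3 J; KE_f = ½(2.365)(0.9852)² = 1.148 J.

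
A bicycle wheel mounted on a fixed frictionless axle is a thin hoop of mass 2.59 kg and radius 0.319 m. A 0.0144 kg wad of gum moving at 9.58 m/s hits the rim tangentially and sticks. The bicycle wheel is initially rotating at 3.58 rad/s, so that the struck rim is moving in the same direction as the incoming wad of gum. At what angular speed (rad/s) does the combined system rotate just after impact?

The axle reaction passes through the axle and exerts no torque about it; angular momentum about the axle is conserved through the impact.
I_p = (2.59)(0.319)² = 0.2636 kg·m². Taking the sense of the wad of gum's angular momentum as positive, L_{wad} = m v R = (0.0144)(9.58)(0.319) = 0.04401 kg·m²/s.
L_i = +I_p ω_p + m v R = +(0.2636)(3.58) + 0.04401 = 0.9876 kg·m²/s.
After sticking, I_f = I_p + m R² = 0.2636 + (0.0144)(0.319)² = 0.2650 kg·m².
ω_f = L_i / I_f = 0.9876 / 0.2650 = 3.726 rad/s.

|ω_f| ≈ 3.73 rad/s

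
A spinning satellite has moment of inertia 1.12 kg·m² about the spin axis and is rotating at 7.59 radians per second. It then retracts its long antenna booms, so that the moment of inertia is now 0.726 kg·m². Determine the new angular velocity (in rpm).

With no external torque about the axis, L is conserved: I₁ω₁ = I₂ω₂.
ω₂ = I₁ω₁ / I₂ = (1.120)(7.59 rad/s) / (0.7260) = 11.71 rad/s = 111.8 rpm.

ω₂ ≈ 112 rpm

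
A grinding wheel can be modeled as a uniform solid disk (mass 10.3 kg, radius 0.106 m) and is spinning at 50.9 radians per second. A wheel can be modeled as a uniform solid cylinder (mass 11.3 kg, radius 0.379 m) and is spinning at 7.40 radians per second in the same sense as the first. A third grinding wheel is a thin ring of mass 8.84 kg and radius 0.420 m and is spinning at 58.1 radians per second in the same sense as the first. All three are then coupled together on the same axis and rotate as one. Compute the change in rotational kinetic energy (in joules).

The coupling torques are internal; angular momentum about the shared axis is conserved.
Moments of inertia: I_A = ½(10.3)(0.106)² = 0.05787 kg·m²; I_B = ½(11.3)(0.379)² = 0.8116 kg·m²; I_C = (8.84)(0.420)² = 1.559 kg·m².
Taking A's sense as positive: L = (0.05787)(50.9) + (0.8116)(7.40) + (1.559)(58.1) = 99.55 kg·m²·rad/s.
Combined I = 0.05787 + 0.8116 + 1.559 = 2.429 kg·m².
ω_f = L / I = 99.55 / 2.429 = 40.99 rad/s.
KE_i = ½ΣIω² = 2729 J; KE_f = ½(2.429)(40.99)² = 2040 J.

ΔKE ≈ -689 J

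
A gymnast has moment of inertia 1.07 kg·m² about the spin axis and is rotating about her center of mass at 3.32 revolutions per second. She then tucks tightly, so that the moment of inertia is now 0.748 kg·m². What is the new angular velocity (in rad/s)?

With no external torque about the axis, L is conserved: I₁ω₁ = I₂ω₂.
ω₂ = I₁ω₁ / I₂ = (1.070)(3.32 rev/s) / (0.7480) = 4.749 rev/s = 29.84 rad/s.

ω₂ ≈ 29.8 rad/s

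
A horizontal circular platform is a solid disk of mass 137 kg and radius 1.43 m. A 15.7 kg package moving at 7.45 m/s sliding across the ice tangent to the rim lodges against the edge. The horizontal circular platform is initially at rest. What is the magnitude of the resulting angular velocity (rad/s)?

The axle reaction passes through the central axle and exerts no torque about it; angular momentum about the central axle is conserved through the impact.
I_p = ½(137)(1.43)² = 140.1 kg·m². Taking the sense of the package's angular momentum as positive, L_{package} = m v R = (15.7)(7.45)(1.43) = 167.3 kg·m²/s.
L_i = 0 + 167.3 = 167.3 kg·m²/s.
After sticking, I_f = I_p + m R² = 140.1 + (15.7)(1.43)² = 172.2 kg·m².
ω_f = L_i / I_f = 167.3 / 172.2 = 0.9714 rad/s.

|ω_f| ≈ 0.971 rad/s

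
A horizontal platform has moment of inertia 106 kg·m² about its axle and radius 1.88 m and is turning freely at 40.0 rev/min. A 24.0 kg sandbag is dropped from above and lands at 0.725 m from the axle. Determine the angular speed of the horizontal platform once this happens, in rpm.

No external torque acts about the axle; L_before = L_after.
Added inertia Σmr² = (24.0)(0.725)² = 12.61 kg·m²; I_f = 106.0 + 12.61 = 118.6 kg·m².
ω_f = I_p ω_i / I_f = (106.0)(40.0) / 118.6 = 35.75 rpm.

ω_f ≈ 35.7 rpm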